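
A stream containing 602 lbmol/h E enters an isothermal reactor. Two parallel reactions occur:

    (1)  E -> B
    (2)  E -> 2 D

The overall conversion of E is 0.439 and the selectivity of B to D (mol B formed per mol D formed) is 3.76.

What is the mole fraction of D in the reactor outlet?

Conversion of E: E consumed = 0.439 × 602 = 264.3 lbmol/h = 1ξ₁ + 1ξ₂.
Selectivity: 1ξ₁ / (2ξ₂) = 3.76 → ξ₁ = 7.52 ξ₂.
Substitute: (1·7.52 + 1) ξ₂ = 264.3 → ξ₂ = 31.02 lbmol/h, ξ₁ = 233.3 lbmol/h.
Outlet amounts (n = n₀ + Σ ν·ξ):
  E: 602 − 1(233.3) − 1(31.02) = 337.7
  B: 0 + 1(233.3) = 233.3
  D: 0 + 2(31.02) = 62.04
Total out = 633 lbmol/h; y_D = 62.04 / 633 = 0.098.

0.098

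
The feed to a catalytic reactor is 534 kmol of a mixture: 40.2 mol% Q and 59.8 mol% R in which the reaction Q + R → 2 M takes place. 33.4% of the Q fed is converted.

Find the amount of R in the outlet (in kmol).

248 kmol

Q reacted = 0.334 × 214.7 = 71.7 kmol; ν_Q = −1, so ξ = 71.7/1 = 71.7 kmol.
Outlet amounts (n = n₀ + ν ξ):
  Q: 214.7 − 1(71.7) = 143
  R: 319.3 − 1(71.7) = 247.6
  M: 0 + 2(71.7) = 143.4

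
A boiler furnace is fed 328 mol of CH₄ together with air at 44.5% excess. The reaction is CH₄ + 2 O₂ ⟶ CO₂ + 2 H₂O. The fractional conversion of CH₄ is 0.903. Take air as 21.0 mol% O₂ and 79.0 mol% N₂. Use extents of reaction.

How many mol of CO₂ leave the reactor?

296 mol

Stoichiometric O₂ = 2 × 328 = 656 mol; O₂ fed = 656 × 1.445 = 947.9 mol.
N₂ fed = 947.9 × 79/21 = 3566 mol.
Fuel reacted = 0.903 × 328 → ξ = 296.2 mol.
Outlet (n = n₀ + ν ξ):
  CH₄: 328 − 1(296.2) = 31.82
  O₂: 947.9 − 2(296.2) = 355.6
  N₂: 3566 (inert)
  CO₂: 0 + 1(296.2) = 296.2
  H₂O: 0 + 2(296.2) = 592.4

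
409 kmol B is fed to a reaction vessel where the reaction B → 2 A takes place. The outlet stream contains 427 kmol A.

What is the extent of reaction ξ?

For A: n = n₀ + 2ξ → 427 = 0 + 2ξ, giving ξ = 213.5 kmol.
Outlet amounts (n = n₀ + ν ξ):
  B: 409 − 1(213.5) = 195.5
  A: 0 + 2(213.5) = 427

ξ = 214 kmol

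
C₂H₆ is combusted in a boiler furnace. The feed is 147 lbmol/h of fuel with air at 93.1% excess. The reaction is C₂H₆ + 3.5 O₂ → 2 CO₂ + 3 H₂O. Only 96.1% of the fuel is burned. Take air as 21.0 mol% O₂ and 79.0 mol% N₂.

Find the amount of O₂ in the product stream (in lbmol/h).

499 lbmol/h

Stoichiometric O₂ = 3.5 × 147 = 514.5 lbmol/h; O₂ fed = 514.5 × 1.931 = 993.5 lbmol/h.
N₂ fed = 993.5 × 79/21 = 3737 lbmol/h.
Fuel reacted = 0.961 × 147 → ξ = 141.3 lbmol/h.
Outlet (n = n₀ + ν ξ):
  C₂H₆: 147 − 1(141.3) = 5.733
  O₂: 993.5 − 3.5(141.3) = 499.1
  N₂: 3737 (inert)
  CO₂: 0 + 2(141.3) = 282.5
  H₂O: 0 + 3(141.3) = 423.8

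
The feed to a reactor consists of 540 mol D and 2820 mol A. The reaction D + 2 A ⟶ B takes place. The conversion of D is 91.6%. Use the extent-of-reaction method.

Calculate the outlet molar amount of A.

1830 mol

D reacted = 0.916 × 540 = 494.6 mol; ν_D = −1, so ξ = 494.6/1 = 494.6 mol.
Outlet amounts (n = n₀ + ν ξ):
  D: 540 − 1(494.6) = 45.36
  A: 2820 − 2(494.6) = 1831
  B: 0 + 1(494.6) = 494.6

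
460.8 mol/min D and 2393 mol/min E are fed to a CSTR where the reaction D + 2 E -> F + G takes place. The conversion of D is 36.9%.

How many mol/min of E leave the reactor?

2050 mol/min

D reacted = 0.369 × 460.8 = 170 mol/min; ν_D = −1, so ξ = 170/1 = 170 mol/min.
Outlet amounts (n = n₀ + ν ξ):
  D: 460.8 − 1(170) = 290.8
  E: 2393 − 2(170) = 2053
  F: 0 + 1(170) = 170
  G: 0 + 1(170) = 170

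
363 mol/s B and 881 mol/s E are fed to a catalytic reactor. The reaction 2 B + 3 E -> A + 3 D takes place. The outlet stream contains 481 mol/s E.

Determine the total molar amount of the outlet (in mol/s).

1110 mol/s

For E: n = n₀ − 3ξ → 481 = 881 − 3ξ, giving ξ = 133.3 mol/s.
Outlet amounts (n = n₀ + ν ξ):
  B: 363 − 2(133.3) = 96.33
  E: 881 − 3(133.3) = 481
  A: 0 + 1(133.3) = 133.3
  D: 0 + 3(133.3) = 400
Total out = 96.33 + 481 + 133.3 + 400 = 1111 mol/s.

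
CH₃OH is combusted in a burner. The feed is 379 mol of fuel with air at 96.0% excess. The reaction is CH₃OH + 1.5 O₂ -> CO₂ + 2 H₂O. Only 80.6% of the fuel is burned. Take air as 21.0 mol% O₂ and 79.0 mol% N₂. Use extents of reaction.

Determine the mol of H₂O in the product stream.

611 mol

Stoichiometric O₂ = 1.5 × 379 = 568.5 mol; O₂ fed = 568.5 × 1.960 = 1114 mol.
N₂ fed = 1114 × 79/21 = 4192 mol.
Fuel reacted = 0.806 × 379 → ξ = 305.5 mol.
Outlet (n = n₀ + ν ξ):
  CH₃OH: 379 − 1(305.5) = 73.53
  O₂: 1114 − 1.5(305.5) = 656
  N₂: 4192 (inert)
  CO₂: 0 + 1(305.5) = 305.5
  H₂O: 0 + 2(305.5) = 610.9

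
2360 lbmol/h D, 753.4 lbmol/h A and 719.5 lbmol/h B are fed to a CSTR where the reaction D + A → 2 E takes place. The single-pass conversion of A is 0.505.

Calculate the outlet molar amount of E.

A reacted = 0.505 × 753.4 = 380.5 lbmol/h; ν_A = −1, so ξ = 380.5/1 = 380.5 lbmol/h.
Outlet amounts (n = n₀ + ν ξ):
  D: 2360 − 1(380.5) = 1980
  A: 753.4 − 1(380.5) = 372.9
  E: 0 + 2(380.5) = 760.9
  B: 719.5 (inert)

761 lbmol/h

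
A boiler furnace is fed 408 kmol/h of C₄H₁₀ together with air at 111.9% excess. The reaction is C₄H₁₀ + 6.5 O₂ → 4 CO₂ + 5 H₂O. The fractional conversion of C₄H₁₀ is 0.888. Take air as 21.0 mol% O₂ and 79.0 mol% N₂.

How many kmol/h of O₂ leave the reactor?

3260 kmol/h

Stoichiometric O₂ = 6.5 × 408 = 2652 kmol/h; O₂ fed = 2652 × 2.119 = 5620 kmol/h.
N₂ fed = 5620 × 79/21 = 21140 kmol/h.
Fuel reacted = 0.888 × 408 → ξ = 362.3 kmol/h.
Outlet (n = n₀ + ν ξ):
  C₄H₁₀: 408 − 1(362.3) = 45.7
  O₂: 5620 − 6.5(362.3) = 3265
  N₂: 21140 (inert)
  CO₂: 0 + 4(362.3) = 1449
  H₂O: 0 + 5(362.3) = 1812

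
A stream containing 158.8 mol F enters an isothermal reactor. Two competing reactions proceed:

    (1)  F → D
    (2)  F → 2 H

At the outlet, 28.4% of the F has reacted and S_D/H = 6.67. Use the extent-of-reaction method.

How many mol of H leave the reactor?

6.29 mol

Conversion of F: F consumed = 0.284 × 158.8 = 45.1 mol = 1ξ₁ + 1ξ₂.
Selectivity: 1ξ₁ / (2ξ₂) = 6.67 → ξ₁ = 13.34 ξ₂.
Substitute: (1·13.34 + 1) ξ₂ = 45.1 → ξ₂ = 3.145 mol, ξ₁ = 41.95 mol.
Outlet amounts (n = n₀ + Σ ν·ξ):
  F: 158.8 − 1(41.95) − 1(3.145) = 113.7
  D: 0 + 1(41.95) = 41.95
  H: 0 + 2(3.145) = 6.29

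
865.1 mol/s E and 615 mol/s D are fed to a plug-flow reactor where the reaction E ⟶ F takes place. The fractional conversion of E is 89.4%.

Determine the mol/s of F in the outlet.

773 mol/s

E reacted = 0.894 × 865.1 = 773.4 mol/s; ν_E = −1, so ξ = 773.4/1 = 773.4 mol/s.
Outlet amounts (n = n₀ + ν ξ):
  E: 865.1 − 1(773.4) = 91.7
  F: 0 + 1(773.4) = 773.4
  D: 615 (inert)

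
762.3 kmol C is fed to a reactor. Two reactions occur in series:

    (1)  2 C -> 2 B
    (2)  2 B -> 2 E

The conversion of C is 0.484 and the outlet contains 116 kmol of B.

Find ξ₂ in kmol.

ξ₂ = 126 kmol

Conversion of C: C consumed = 2ξ₁ = 0.484 × 762.3 → ξ₁ = 184.5 kmol.
B balance: n_B = 0 + 2ξ₁ − 2ξ₂ = 116 → ξ₂ = (2·184.5 − 116)/2 = 126.5 kmol.
Outlet amounts (n = n₀ + Σ ν·ξ):
  C: 762.3 − 2(184.5) = 393.3
  B: 0 + 2(184.5) − 2(126.5) = 116
  E: 0 + 2(126.5) = 253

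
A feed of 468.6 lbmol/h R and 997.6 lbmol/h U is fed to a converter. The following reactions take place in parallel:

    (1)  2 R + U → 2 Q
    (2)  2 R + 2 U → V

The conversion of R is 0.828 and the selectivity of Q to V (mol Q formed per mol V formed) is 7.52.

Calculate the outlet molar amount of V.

Conversion of R: R consumed = 0.828 × 468.6 = 388 lbmol/h = 2ξ₁ + 2ξ₂.
Selectivity: 2ξ₁ / (1ξ₂) = 7.52 → ξ₁ = 3.76 ξ₂.
Substitute: (2·3.76 + 2) ξ₂ = 388 → ξ₂ = 40.76 lbmol/h, ξ₁ = 153.2 lbmol/h.
Outlet amounts (n = n₀ + Σ ν·ξ):
  R: 468.6 − 2(153.2) − 2(40.76) = 80.6
  U: 997.6 − 1(153.2) − 2(40.76) = 762.8
  Q: 0 + 2(153.2) = 306.5
  V: 0 + 1(40.76) = 40.76

40.8 lbmol/h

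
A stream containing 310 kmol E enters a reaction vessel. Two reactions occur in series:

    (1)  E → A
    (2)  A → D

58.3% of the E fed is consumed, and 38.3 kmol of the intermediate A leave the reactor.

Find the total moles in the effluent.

310 kmol

Conversion of E: E consumed = 1ξ₁ = 0.583 × 310 → ξ₁ = 180.7 kmol.
A balance: n_A = 0 + 1ξ₁ − 1ξ₂ = 38.3 → ξ₂ = (1·180.7 − 38.3)/1 = 142.4 kmol.
Outlet amounts (n = n₀ + Σ ν·ξ):
  E: 310 − 1(180.7) = 129.3
  A: 0 + 1(180.7) − 1(142.4) = 38.3
  D: 0 + 1(142.4) = 142.4
Total out = 129.3 + 38.3 + 142.4 = 310 kmol.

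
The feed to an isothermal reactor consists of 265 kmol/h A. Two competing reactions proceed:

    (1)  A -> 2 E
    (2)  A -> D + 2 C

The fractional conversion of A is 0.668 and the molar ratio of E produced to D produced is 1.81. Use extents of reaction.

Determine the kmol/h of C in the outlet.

186 kmol/h

Conversion of A: A consumed = 0.668 × 265 = 177 kmol/h = 1ξ₁ + 1ξ₂.
Selectivity: 2ξ₁ / (1ξ₂) = 1.81 → ξ₁ = 0.905 ξ₂.
Substitute: (1·0.905 + 1) ξ₂ = 177 → ξ₂ = 92.92 kmol/h, ξ₁ = 84.1 kmol/h.
Outlet amounts (n = n₀ + Σ ν·ξ):
  A: 265 − 1(84.1) − 1(92.92) = 87.98
  E: 0 + 2(84.1) = 168.2
  D: 0 + 1(92.92) = 92.92
  C: 0 + 2(92.92) = 185.8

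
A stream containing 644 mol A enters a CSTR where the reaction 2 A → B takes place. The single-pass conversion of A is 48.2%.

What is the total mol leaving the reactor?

A reacted = 0.482 × 644 = 310.4 mol; ν_A = −2, so ξ = 310.4/2 = 155.2 mol.
Outlet amounts (n = n₀ + ν ξ):
  A: 644 − 2(155.2) = 333.6
  B: 0 + 1(155.2) = 155.2
Total out = 333.6 + 155.2 = 488.8 mol.

489 mol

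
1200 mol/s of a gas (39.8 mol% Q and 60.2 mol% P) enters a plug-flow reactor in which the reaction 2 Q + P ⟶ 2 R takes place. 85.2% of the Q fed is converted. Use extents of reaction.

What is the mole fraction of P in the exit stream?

0.521

Q reacted = 0.852 × 477.6 = 406.9 mol/s; ν_Q = −2, so ξ = 406.9/2 = 203.5 mol/s.
Outlet amounts (n = n₀ + ν ξ):
  Q: 477.6 − 2(203.5) = 70.68
  P: 722.4 − 1(203.5) = 518.9
  R: 0 + 2(203.5) = 406.9
Total out = 996.5 mol/s; y_P = 518.9 / 996.5 = 0.5207.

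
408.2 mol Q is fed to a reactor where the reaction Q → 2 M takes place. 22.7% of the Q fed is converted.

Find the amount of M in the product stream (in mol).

Q reacted = 0.227 × 408.2 = 92.66 mol; ν_Q = −1, so ξ = 92.66/1 = 92.66 mol.
Outlet amounts (n = n₀ + ν ξ):
  Q: 408.2 − 1(92.66) = 315.5
  M: 0 + 2(92.66) = 185.3

185 mol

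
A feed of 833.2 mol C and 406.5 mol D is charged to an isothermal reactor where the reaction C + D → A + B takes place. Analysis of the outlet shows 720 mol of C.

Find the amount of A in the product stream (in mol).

For C: n = n₀ − 1ξ → 720 = 833.2 − 1ξ, giving ξ = 113.2 mol.
Outlet amounts (n = n₀ + ν ξ):
  C: 833.2 − 1(113.2) = 720
  D: 406.5 − 1(113.2) = 293.3
  A: 0 + 1(113.2) = 113.2
  B: 0 + 1(113.2) = 113.2

113 mol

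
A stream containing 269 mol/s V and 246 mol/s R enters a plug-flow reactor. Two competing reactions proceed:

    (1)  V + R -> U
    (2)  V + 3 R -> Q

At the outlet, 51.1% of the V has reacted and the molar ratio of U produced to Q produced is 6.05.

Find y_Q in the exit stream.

0.0576

Conversion of V: V consumed = 0.511 × 269 = 137.5 mol/s = 1ξ₁ + 1ξ₂.
Selectivity: 1ξ₁ / (1ξ₂) = 6.05 → ξ₁ = 6.05 ξ₂.
Substitute: (1·6.05 + 1) ξ₂ = 137.5 → ξ₂ = 19.5 mol/s, ξ₁ = 118 mol/s.
Outlet amounts (n = n₀ + Σ ν·ξ):
  V: 269 − 1(118) − 1(19.5) = 131.5
  R: 246 − 1(118) − 3(19.5) = 69.55
  U: 0 + 1(118) = 118
  Q: 0 + 1(19.5) = 19.5
Total out = 338.5 mol/s; y_Q = 19.5 / 338.5 = 0.05759.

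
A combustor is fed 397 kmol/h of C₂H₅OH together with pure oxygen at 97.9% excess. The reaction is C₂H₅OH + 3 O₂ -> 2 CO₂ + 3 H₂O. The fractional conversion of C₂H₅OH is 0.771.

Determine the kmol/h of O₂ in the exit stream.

Stoichiometric O₂ = 3 × 397 = 1191 kmol/h; O₂ fed = 1191 × 1.979 = 2357 kmol/h.
Fuel reacted = 0.771 × 397 → ξ = 306.1 kmol/h.
Outlet (n = n₀ + ν ξ):
  C₂H₅OH: 397 − 1(306.1) = 90.91
  O₂: 2357 − 3(306.1) = 1439
  CO₂: 0 + 2(306.1) = 612.2
  H₂O: 0 + 3(306.1) = 918.3

1440 kmol/h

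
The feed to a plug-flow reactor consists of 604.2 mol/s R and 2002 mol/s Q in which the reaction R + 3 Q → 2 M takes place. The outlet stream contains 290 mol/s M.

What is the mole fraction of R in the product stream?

For M: n = n₀ + 2ξ → 290 = 0 + 2ξ, giving ξ = 145 mol/s.
Outlet amounts (n = n₀ + ν ξ):
  R: 604.2 − 1(145) = 459.2
  Q: 2002 − 3(145) = 1567
  M: 0 + 2(145) = 290
Total out = 2316 mol/s; y_R = 459.2 / 2316 = 0.1983.

0.198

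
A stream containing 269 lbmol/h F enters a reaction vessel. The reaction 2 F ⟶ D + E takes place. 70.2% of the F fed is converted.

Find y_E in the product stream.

F reacted = 0.702 × 269 = 188.8 lbmol/h; ν_F = −2, so ξ = 188.8/2 = 94.42 lbmol/h.
Outlet amounts (n = n₀ + ν ξ):
  F: 269 − 2(94.42) = 80.16
  D: 0 + 1(94.42) = 94.42
  E: 0 + 1(94.42) = 94.42
Total out = 269 lbmol/h; y_E = 94.42 / 269 = 0.351.

0.351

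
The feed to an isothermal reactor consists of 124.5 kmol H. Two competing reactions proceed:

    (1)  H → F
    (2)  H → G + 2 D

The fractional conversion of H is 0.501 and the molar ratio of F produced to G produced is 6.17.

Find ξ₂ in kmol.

Conversion of H: H consumed = 0.501 × 124.5 = 62.37 kmol = 1ξ₁ + 1ξ₂.
Selectivity: 1ξ₁ / (1ξ₂) = 6.17 → ξ₁ = 6.17 ξ₂.
Substitute: (1·6.17 + 1) ξ₂ = 62.37 → ξ₂ = 8.699 kmol, ξ₁ = 53.68 kmol.
Outlet amounts (n = n₀ + Σ ν·ξ):
  H: 124.5 − 1(53.68) − 1(8.699) = 62.13
  F: 0 + 1(53.68) = 53.68
  G: 0 + 1(8.699) = 8.699
  D: 0 + 2(8.699) = 17.4

ξ₂ = 8.7 kmol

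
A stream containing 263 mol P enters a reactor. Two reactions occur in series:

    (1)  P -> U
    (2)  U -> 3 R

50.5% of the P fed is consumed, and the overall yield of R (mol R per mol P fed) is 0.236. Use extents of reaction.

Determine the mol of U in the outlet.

Conversion of P: P consumed = 1ξ₁ = 0.505 × 263 → ξ₁ = 132.8 mol.
Yield of R: 3ξ₂ / 263 = 0.236 → ξ₂ = 20.69 mol.
Outlet amounts (n = n₀ + Σ ν·ξ):
  P: 263 − 1(132.8) = 130.2
  U: 0 + 1(132.8) − 1(20.69) = 112.1
  R: 0 + 3(20.69) = 62.07

112 mol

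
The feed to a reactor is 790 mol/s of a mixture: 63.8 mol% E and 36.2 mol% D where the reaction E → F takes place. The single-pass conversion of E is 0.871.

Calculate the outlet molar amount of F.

E reacted = 0.871 × 504 = 439 mol/s; ν_E = −1, so ξ = 439/1 = 439 mol/s.
Outlet amounts (n = n₀ + ν ξ):
  E: 504 − 1(439) = 65.02
  F: 0 + 1(439) = 439
  D: 286 (inert)

439 mol/s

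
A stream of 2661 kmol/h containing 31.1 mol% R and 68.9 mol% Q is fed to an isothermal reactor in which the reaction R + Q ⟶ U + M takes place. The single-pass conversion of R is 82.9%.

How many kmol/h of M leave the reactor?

686 kmol/h

R reacted = 0.829 × 827.6 = 686.1 kmol/h; ν_R = −1, so ξ = 686.1/1 = 686.1 kmol/h.
Outlet amounts (n = n₀ + ν ξ):
  R: 827.6 − 1(686.1) = 141.5
  Q: 1833 − 1(686.1) = 1147
  U: 0 + 1(686.1) = 686.1
  M: 0 + 1(686.1) = 686.1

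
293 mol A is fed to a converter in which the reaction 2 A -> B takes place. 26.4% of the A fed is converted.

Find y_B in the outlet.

A reacted = 0.264 × 293 = 77.35 mol; ν_A = −2, so ξ = 77.35/2 = 38.68 mol.
Outlet amounts (n = n₀ + ν ξ):
  A: 293 − 2(38.68) = 215.6
  B: 0 + 1(38.68) = 38.68
Total out = 254.3 mol; y_B = 38.68 / 254.3 = 0.1521.

0.152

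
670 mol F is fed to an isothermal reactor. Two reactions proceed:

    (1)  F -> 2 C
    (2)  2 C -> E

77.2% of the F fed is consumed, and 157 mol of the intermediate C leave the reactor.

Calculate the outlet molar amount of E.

Conversion of F: F consumed = 1ξ₁ = 0.772 × 670 → ξ₁ = 517.2 mol.
C balance: n_C = 0 + 2ξ₁ − 2ξ₂ = 157 → ξ₂ = (2·517.2 − 157)/2 = 438.7 mol.
Outlet amounts (n = n₀ + Σ ν·ξ):
  F: 670 − 1(517.2) = 152.8
  C: 0 + 2(517.2) − 2(438.7) = 157
  E: 0 + 1(438.7) = 438.7

439 mol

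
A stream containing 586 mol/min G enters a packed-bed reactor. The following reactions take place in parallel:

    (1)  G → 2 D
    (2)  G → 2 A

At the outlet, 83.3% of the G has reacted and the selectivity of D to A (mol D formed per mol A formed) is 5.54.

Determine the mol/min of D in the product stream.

Conversion of G: G consumed = 0.833 × 586 = 488.1 mol/min = 1ξ₁ + 1ξ₂.
Selectivity: 2ξ₁ / (2ξ₂) = 5.54 → ξ₁ = 5.54 ξ₂.
Substitute: (1·5.54 + 1) ξ₂ = 488.1 → ξ₂ = 74.64 mol/min, ξ₁ = 413.5 mol/min.
Outlet amounts (n = n₀ + Σ ν·ξ):
  G: 586 − 1(413.5) − 1(74.64) = 97.86
  D: 0 + 2(413.5) = 827
  A: 0 + 2(74.64) = 149.3

827 mol/min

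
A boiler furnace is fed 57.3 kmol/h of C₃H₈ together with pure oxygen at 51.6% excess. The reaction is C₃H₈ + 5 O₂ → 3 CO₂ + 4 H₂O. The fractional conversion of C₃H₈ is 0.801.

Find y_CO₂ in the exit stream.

0.256

Stoichiometric O₂ = 5 × 57.3 = 286.5 kmol/h; O₂ fed = 286.5 × 1.516 = 434.3 kmol/h.
Fuel reacted = 0.801 × 57.3 → ξ = 45.9 kmol/h.
Outlet (n = n₀ + ν ξ):
  C₃H₈: 57.3 − 1(45.9) = 11.4
  O₂: 434.3 − 5(45.9) = 204.8
  CO₂: 0 + 3(45.9) = 137.7
  H₂O: 0 + 4(45.9) = 183.6
Total out = 537.5 kmol/h; y_CO₂ = 137.7 / 537.5 = 0.2562.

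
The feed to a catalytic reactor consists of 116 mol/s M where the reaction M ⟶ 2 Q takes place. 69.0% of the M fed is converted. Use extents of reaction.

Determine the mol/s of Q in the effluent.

160 mol/s

M reacted = 0.69 × 116 = 80.04 mol/s; ν_M = −1, so ξ = 80.04/1 = 80.04 mol/s.
Outlet amounts (n = n₀ + ν ξ):
  M: 116 − 1(80.04) = 35.96
  Q: 0 + 2(80.04) = 160.1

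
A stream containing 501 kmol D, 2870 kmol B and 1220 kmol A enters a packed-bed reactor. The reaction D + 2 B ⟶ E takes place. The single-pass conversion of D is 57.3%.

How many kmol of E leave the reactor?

287 kmol

D reacted = 0.573 × 501 = 287.1 kmol; ν_D = −1, so ξ = 287.1/1 = 287.1 kmol.
Outlet amounts (n = n₀ + ν ξ):
  D: 501 − 1(287.1) = 213.9
  B: 2870 − 2(287.1) = 2296
  E: 0 + 1(287.1) = 287.1
  A: 1220 (inert)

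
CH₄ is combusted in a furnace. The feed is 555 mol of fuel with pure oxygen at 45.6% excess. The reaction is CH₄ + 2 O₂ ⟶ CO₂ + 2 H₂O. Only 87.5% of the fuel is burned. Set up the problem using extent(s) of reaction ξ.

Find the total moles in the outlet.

Stoichiometric O₂ = 2 × 555 = 1110 mol; O₂ fed = 1110 × 1.456 = 1616 mol.
Fuel reacted = 0.875 × 555 → ξ = 485.6 mol.
Outlet (n = n₀ + ν ξ):
  CH₄: 555 − 1(485.6) = 69.38
  O₂: 1616 − 2(485.6) = 644.9
  CO₂: 0 + 1(485.6) = 485.6
  H₂O: 0 + 2(485.6) = 971.2
Total out = 69.38 + 644.9 + 485.6 + 971.2 = 2171 mol.

2170 mol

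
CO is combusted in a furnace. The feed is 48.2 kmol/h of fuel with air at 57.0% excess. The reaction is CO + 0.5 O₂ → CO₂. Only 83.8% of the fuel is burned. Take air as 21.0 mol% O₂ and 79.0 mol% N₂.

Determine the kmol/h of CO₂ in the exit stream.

Stoichiometric O₂ = 0.5 × 48.2 = 24.1 kmol/h; O₂ fed = 24.1 × 1.570 = 37.84 kmol/h.
N₂ fed = 37.84 × 79/21 = 142.3 kmol/h.
Fuel reacted = 0.838 × 48.2 → ξ = 40.39 kmol/h.
Outlet (n = n₀ + ν ξ):
  CO: 48.2 − 1(40.39) = 7.808
  O₂: 37.84 − 0.5(40.39) = 17.64
  N₂: 142.3 (inert)
  CO₂: 0 + 1(40.39) = 40.39

40.4 kmol/h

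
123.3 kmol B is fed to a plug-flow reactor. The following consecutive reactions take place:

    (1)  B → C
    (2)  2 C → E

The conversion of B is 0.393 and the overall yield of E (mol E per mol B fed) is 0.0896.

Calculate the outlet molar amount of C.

26.4 kmol

Conversion of B: B consumed = 1ξ₁ = 0.393 × 123.3 → ξ₁ = 48.46 kmol.
Yield of E: 1ξ₂ / 123.3 = 0.0896 → ξ₂ = 11.05 kmol.
Outlet amounts (n = n₀ + Σ ν·ξ):
  B: 123.3 − 1(48.46) = 74.84
  C: 0 + 1(48.46) − 2(11.05) = 26.36
  E: 0 + 1(11.05) = 11.05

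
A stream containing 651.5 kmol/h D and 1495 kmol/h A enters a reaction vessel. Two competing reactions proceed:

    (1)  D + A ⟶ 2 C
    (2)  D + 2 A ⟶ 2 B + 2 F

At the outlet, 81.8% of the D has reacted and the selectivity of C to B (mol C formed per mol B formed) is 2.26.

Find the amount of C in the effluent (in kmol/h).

739 kmol/h

Conversion of D: D consumed = 0.818 × 651.5 = 532.9 kmol/h = 1ξ₁ + 1ξ₂.
Selectivity: 2ξ₁ / (2ξ₂) = 2.26 → ξ₁ = 2.26 ξ₂.
Substitute: (1·2.26 + 1) ξ₂ = 532.9 → ξ₂ = 163.5 kmol/h, ξ₁ = 369.5 kmol/h.
Outlet amounts (n = n₀ + Σ ν·ξ):
  D: 651.5 − 1(369.5) − 1(163.5) = 118.6
  A: 1495 − 1(369.5) − 2(163.5) = 798.6
  C: 0 + 2(369.5) = 738.9
  B: 0 + 2(163.5) = 326.9
  F: 0 + 2(163.5) = 326.9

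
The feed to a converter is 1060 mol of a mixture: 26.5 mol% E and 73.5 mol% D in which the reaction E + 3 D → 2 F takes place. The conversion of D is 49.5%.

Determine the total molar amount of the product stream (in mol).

803 mol

D reacted = 0.495 × 779.1 = 385.7 mol; ν_D = −3, so ξ = 385.7/3 = 128.6 mol.
Outlet amounts (n = n₀ + ν ξ):
  E: 280.9 − 1(128.6) = 152.3
  D: 779.1 − 3(128.6) = 393.4
  F: 0 + 2(128.6) = 257.1
Total out = 152.3 + 393.4 + 257.1 = 802.9 mol.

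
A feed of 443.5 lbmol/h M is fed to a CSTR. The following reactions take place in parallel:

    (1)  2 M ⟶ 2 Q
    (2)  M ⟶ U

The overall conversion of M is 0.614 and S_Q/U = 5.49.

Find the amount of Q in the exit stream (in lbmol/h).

Conversion of M: M consumed = 0.614 × 443.5 = 272.3 lbmol/h = 2ξ₁ + 1ξ₂.
Selectivity: 2ξ₁ / (1ξ₂) = 5.49 → ξ₁ = 2.745 ξ₂.
Substitute: (2·2.745 + 1) ξ₂ = 272.3 → ξ₂ = 41.96 lbmol/h, ξ₁ = 115.2 lbmol/h.
Outlet amounts (n = n₀ + Σ ν·ξ):
  M: 443.5 − 2(115.2) − 1(41.96) = 171.2
  Q: 0 + 2(115.2) = 230.4
  U: 0 + 1(41.96) = 41.96

230 lbmol/h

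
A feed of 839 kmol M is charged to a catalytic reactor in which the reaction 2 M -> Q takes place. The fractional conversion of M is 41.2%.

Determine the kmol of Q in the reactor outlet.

173 kmol

M reacted = 0.412 × 839 = 345.7 kmol; ν_M = −2, so ξ = 345.7/2 = 172.8 kmol.
Outlet amounts (n = n₀ + ν ξ):
  M: 839 − 2(172.8) = 493.3
  Q: 0 + 1(172.8) = 172.8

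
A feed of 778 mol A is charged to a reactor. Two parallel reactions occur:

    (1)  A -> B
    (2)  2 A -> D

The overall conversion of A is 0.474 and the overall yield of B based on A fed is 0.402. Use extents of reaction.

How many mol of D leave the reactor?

Yield of B: 1ξ₁ / 778 = 0.402 → ξ₁ = 312.8 mol.
Conversion of A: 1ξ₁ + 2ξ₂ = 0.474 × 778 = 368.8 → ξ₂ = 28.01 mol.
Outlet amounts (n = n₀ + Σ ν·ξ):
  A: 778 − 1(312.8) − 2(28.01) = 409.2
  B: 0 + 1(312.8) = 312.8
  D: 0 + 1(28.01) = 28.01

28 mol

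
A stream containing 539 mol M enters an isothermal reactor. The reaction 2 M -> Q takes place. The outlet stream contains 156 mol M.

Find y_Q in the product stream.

For M: n = n₀ − 2ξ → 156 = 539 − 2ξ, giving ξ = 191.5 mol.
Outlet amounts (n = n₀ + ν ξ):
  M: 539 − 2(191.5) = 156
  Q: 0 + 1(191.5) = 191.5
Total out = 347.5 mol; y_Q = 191.5 / 347.5 = 0.5511.

0.551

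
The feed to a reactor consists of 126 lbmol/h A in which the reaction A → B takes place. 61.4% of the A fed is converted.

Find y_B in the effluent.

A reacted = 0.614 × 126 = 77.36 lbmol/h; ν_A = −1, so ξ = 77.36/1 = 77.36 lbmol/h.
Outlet amounts (n = n₀ + ν ξ):
  A: 126 − 1(77.36) = 48.64
  B: 0 + 1(77.36) = 77.36
Total out = 126 lbmol/h; y_B = 77.36 / 126 = 0.614.

0.614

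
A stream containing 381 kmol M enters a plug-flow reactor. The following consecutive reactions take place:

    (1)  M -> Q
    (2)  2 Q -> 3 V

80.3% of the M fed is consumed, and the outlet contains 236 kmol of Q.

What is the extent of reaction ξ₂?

Conversion of M: M consumed = 1ξ₁ = 0.803 × 381 → ξ₁ = 305.9 kmol.
Q balance: n_Q = 0 + 1ξ₁ − 2ξ₂ = 236 → ξ₂ = (1·305.9 − 236)/2 = 34.97 kmol.
Outlet amounts (n = n₀ + Σ ν·ξ):
  M: 381 − 1(305.9) = 75.06
  Q: 0 + 1(305.9) − 2(34.97) = 236
  V: 0 + 3(34.97) = 104.9

ξ₂ = 35 kmol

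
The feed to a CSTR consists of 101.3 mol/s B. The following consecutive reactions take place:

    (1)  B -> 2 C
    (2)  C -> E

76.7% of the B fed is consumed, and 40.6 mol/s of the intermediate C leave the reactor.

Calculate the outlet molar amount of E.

Conversion of B: B consumed = 1ξ₁ = 0.767 × 101.3 → ξ₁ = 77.7 mol/s.
C balance: n_C = 0 + 2ξ₁ − 1ξ₂ = 40.6 → ξ₂ = (2·77.7 − 40.6)/1 = 114.8 mol/s.
Outlet amounts (n = n₀ + Σ ν·ξ):
  B: 101.3 − 1(77.7) = 23.6
  C: 0 + 2(77.7) − 1(114.8) = 40.6
  E: 0 + 1(114.8) = 114.8

115 mol/s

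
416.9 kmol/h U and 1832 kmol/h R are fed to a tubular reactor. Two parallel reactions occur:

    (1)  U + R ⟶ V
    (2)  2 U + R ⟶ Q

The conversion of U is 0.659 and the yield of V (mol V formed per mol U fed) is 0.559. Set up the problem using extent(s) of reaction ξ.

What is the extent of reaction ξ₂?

Yield of V: 1ξ₁ / 416.9 = 0.559 → ξ₁ = 233 kmol/h.
Conversion of U: 1ξ₁ + 2ξ₂ = 0.659 × 416.9 = 274.7 → ξ₂ = 20.84 kmol/h.
Outlet amounts (n = n₀ + Σ ν·ξ):
  U: 416.9 − 1(233) − 2(20.84) = 142.2
  R: 1832 − 1(233) − 1(20.84) = 1578
  V: 0 + 1(233) = 233
  Q: 0 + 1(20.84) = 20.84

ξ₂ = 20.8 kmol/h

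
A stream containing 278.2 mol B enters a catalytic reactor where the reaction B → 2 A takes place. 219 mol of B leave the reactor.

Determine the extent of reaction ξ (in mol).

For B: n = n₀ − 1ξ → 219 = 278.2 − 1ξ, giving ξ = 59.2 mol.
Outlet amounts (n = n₀ + ν ξ):
  B: 278.2 − 1(59.2) = 219
  A: 0 + 2(59.2) = 118.4

ξ = 59.2 mol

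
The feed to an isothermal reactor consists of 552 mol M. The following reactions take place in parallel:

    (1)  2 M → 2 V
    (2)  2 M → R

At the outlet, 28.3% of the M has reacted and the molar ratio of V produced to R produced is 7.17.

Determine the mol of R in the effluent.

17 mol

Conversion of M: M consumed = 0.283 × 552 = 156.2 mol = 2ξ₁ + 2ξ₂.
Selectivity: 2ξ₁ / (1ξ₂) = 7.17 → ξ₁ = 3.585 ξ₂.
Substitute: (2·3.585 + 2) ξ₂ = 156.2 → ξ₂ = 17.04 mol, ξ₁ = 61.07 mol.
Outlet amounts (n = n₀ + Σ ν·ξ):
  M: 552 − 2(61.07) − 2(17.04) = 395.8
  V: 0 + 2(61.07) = 122.1
  R: 0 + 1(17.04) = 17.04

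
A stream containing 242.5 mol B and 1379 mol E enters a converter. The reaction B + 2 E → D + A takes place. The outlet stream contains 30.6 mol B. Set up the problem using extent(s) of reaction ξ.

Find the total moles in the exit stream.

1410 mol

For B: n = n₀ − 1ξ → 30.6 = 242.5 − 1ξ, giving ξ = 211.9 mol.
Outlet amounts (n = n₀ + ν ξ):
  B: 242.5 − 1(211.9) = 30.6
  E: 1379 − 2(211.9) = 955.2
  D: 0 + 1(211.9) = 211.9
  A: 0 + 1(211.9) = 211.9
Total out = 30.6 + 955.2 + 211.9 + 211.9 = 1410 mol.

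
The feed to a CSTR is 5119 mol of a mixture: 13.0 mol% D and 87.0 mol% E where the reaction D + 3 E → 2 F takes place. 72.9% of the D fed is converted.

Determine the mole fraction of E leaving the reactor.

0.723

D reacted = 0.729 × 665.5 = 485.1 mol; ν_D = −1, so ξ = 485.1/1 = 485.1 mol.
Outlet amounts (n = n₀ + ν ξ):
  D: 665.5 − 1(485.1) = 180.3
  E: 4454 − 3(485.1) = 2998
  F: 0 + 2(485.1) = 970.3
Total out = 4149 mol; y_E = 2998 / 4149 = 0.7227.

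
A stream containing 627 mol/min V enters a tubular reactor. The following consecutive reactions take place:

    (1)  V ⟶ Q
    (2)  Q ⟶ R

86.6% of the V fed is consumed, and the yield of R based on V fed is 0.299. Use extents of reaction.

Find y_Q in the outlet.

Conversion of V: V consumed = 1ξ₁ = 0.866 × 627 → ξ₁ = 543 mol/min.
Yield of R: 1ξ₂ / 627 = 0.299 → ξ₂ = 187.5 mol/min.
Outlet amounts (n = n₀ + Σ ν·ξ):
  V: 627 − 1(543) = 84.02
  Q: 0 + 1(543) − 1(187.5) = 355.5
  R: 0 + 1(187.5) = 187.5
Total out = 627 mol/min; y_Q = 355.5 / 627 = 0.567.

0.567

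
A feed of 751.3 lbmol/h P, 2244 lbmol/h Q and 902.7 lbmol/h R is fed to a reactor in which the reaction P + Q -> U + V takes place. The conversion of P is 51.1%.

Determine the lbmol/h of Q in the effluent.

P reacted = 0.511 × 751.3 = 383.9 lbmol/h; ν_P = −1, so ξ = 383.9/1 = 383.9 lbmol/h.
Outlet amounts (n = n₀ + ν ξ):
  P: 751.3 − 1(383.9) = 367.4
  Q: 2244 − 1(383.9) = 1860
  U: 0 + 1(383.9) = 383.9
  V: 0 + 1(383.9) = 383.9
  R: 902.7 (inert)

1860 lbmol/h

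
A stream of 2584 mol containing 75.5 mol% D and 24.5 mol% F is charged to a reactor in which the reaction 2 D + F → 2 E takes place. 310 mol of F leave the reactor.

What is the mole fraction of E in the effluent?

0.286

For F: n = n₀ − 1ξ → 310 = 633.1 − 1ξ, giving ξ = 323.1 mol.
Outlet amounts (n = n₀ + ν ξ):
  D: 1951 − 2(323.1) = 1305
  F: 633.1 − 1(323.1) = 310
  E: 0 + 2(323.1) = 646.2
Total out = 2261 mol; y_E = 646.2 / 2261 = 0.2858.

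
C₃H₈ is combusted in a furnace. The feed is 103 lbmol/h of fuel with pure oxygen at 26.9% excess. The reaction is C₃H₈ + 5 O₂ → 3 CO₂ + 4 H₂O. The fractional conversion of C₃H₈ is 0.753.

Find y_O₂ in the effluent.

Stoichiometric O₂ = 5 × 103 = 515 lbmol/h; O₂ fed = 515 × 1.269 = 653.5 lbmol/h.
Fuel reacted = 0.753 × 103 → ξ = 77.56 lbmol/h.
Outlet (n = n₀ + ν ξ):
  C₃H₈: 103 − 1(77.56) = 25.44
  O₂: 653.5 − 5(77.56) = 265.7
  CO₂: 0 + 3(77.56) = 232.7
  H₂O: 0 + 4(77.56) = 310.2
Total out = 834.1 lbmol/h; y_O₂ = 265.7 / 834.1 = 0.3186.

0.319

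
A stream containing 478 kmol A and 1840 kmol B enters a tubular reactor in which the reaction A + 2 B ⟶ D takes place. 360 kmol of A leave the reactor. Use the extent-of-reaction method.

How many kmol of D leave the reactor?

118 kmol

For A: n = n₀ − 1ξ → 360 = 478 − 1ξ, giving ξ = 118 kmol.
Outlet amounts (n = n₀ + ν ξ):
  A: 478 − 1(118) = 360
  B: 1840 − 2(118) = 1604
  D: 0 + 1(118) = 118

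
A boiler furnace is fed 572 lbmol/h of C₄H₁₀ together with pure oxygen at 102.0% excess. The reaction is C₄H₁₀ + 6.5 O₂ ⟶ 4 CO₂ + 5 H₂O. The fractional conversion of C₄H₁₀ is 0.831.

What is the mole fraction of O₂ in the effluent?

0.503

Stoichiometric O₂ = 6.5 × 572 = 3718 lbmol/h; O₂ fed = 3718 × 2.020 = 7510 lbmol/h.
Fuel reacted = 0.831 × 572 → ξ = 475.3 lbmol/h.
Outlet (n = n₀ + ν ξ):
  C₄H₁₀: 572 − 1(475.3) = 96.67
  O₂: 7510 − 6.5(475.3) = 4421
  CO₂: 0 + 4(475.3) = 1901
  H₂O: 0 + 5(475.3) = 2377
Total out = 8795 lbmol/h; y_O₂ = 4421 / 8795 = 0.5026.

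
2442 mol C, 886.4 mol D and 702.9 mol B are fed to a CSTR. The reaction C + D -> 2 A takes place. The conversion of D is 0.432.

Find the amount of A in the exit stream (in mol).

D reacted = 0.432 × 886.4 = 382.9 mol; ν_D = −1, so ξ = 382.9/1 = 382.9 mol.
Outlet amounts (n = n₀ + ν ξ):
  C: 2442 − 1(382.9) = 2059
  D: 886.4 − 1(382.9) = 503.5
  A: 0 + 2(382.9) = 765.8
  B: 702.9 (inert)

766 mol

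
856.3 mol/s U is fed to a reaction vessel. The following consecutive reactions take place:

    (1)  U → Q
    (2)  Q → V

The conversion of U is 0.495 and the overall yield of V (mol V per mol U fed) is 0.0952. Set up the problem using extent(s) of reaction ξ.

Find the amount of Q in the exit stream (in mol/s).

Conversion of U: U consumed = 1ξ₁ = 0.495 × 856.3 → ξ₁ = 423.9 mol/s.
Yield of V: 1ξ₂ / 856.3 = 0.0952 → ξ₂ = 81.52 mol/s.
Outlet amounts (n = n₀ + Σ ν·ξ):
  U: 856.3 − 1(423.9) = 432.4
  Q: 0 + 1(423.9) − 1(81.52) = 342.3
  V: 0 + 1(81.52) = 81.52

342 mol/s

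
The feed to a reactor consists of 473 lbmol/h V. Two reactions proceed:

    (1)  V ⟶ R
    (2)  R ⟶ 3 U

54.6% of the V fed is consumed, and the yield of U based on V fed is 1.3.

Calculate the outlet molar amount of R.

Conversion of V: V consumed = 1ξ₁ = 0.546 × 473 → ξ₁ = 258.3 lbmol/h.
Yield of U: 3ξ₂ / 473 = 1.3 → ξ₂ = 205 lbmol/h.
Outlet amounts (n = n₀ + Σ ν·ξ):
  V: 473 − 1(258.3) = 214.7
  R: 0 + 1(258.3) − 1(205) = 53.29
  U: 0 + 3(205) = 614.9

53.3 lbmol/h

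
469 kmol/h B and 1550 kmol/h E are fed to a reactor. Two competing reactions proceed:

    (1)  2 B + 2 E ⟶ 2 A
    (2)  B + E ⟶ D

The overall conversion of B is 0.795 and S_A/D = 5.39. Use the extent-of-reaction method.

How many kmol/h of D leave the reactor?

Conversion of B: B consumed = 0.795 × 469 = 372.9 kmol/h = 2ξ₁ + 1ξ₂.
Selectivity: 2ξ₁ / (1ξ₂) = 5.39 → ξ₁ = 2.695 ξ₂.
Substitute: (2·2.695 + 1) ξ₂ = 372.9 → ξ₂ = 58.35 kmol/h, ξ₁ = 157.3 kmol/h.
Outlet amounts (n = n₀ + Σ ν·ξ):
  B: 469 − 2(157.3) − 1(58.35) = 96.14
  E: 1550 − 2(157.3) − 1(58.35) = 1177
  A: 0 + 2(157.3) = 314.5
  D: 0 + 1(58.35) = 58.35

58.3 kmol/h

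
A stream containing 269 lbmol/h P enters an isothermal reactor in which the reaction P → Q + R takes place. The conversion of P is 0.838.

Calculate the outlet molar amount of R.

P reacted = 0.838 × 269 = 225.4 lbmol/h; ν_P = −1, so ξ = 225.4/1 = 225.4 lbmol/h.
Outlet amounts (n = n₀ + ν ξ):
  P: 269 − 1(225.4) = 43.58
  Q: 0 + 1(225.4) = 225.4
  R: 0 + 1(225.4) = 225.4

225 lbmol/h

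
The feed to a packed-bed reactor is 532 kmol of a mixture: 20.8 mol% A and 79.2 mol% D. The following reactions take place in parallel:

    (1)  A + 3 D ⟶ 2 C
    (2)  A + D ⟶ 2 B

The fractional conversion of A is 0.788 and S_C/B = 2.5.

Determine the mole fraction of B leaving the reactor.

0.122

Conversion of A: A consumed = 0.788 × 110.7 = 87.2 kmol = 1ξ₁ + 1ξ₂.
Selectivity: 2ξ₁ / (2ξ₂) = 2.5 → ξ₁ = 2.5 ξ₂.
Substitute: (1·2.5 + 1) ξ₂ = 87.2 → ξ₂ = 24.91 kmol, ξ₁ = 62.28 kmol.
Outlet amounts (n = n₀ + Σ ν·ξ):
  A: 110.7 − 1(62.28) − 1(24.91) = 23.46
  D: 421.3 − 3(62.28) − 1(24.91) = 209.6
  C: 0 + 2(62.28) = 124.6
  B: 0 + 2(24.91) = 49.83
Total out = 407.4 kmol; y_B = 49.83 / 407.4 = 0.1223.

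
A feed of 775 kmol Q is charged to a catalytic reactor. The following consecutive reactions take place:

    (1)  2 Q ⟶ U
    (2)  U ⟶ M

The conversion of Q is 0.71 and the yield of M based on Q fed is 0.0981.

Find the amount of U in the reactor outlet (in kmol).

Conversion of Q: Q consumed = 2ξ₁ = 0.71 × 775 → ξ₁ = 275.1 kmol.
Yield of M: 1ξ₂ / 775 = 0.0981 → ξ₂ = 76.03 kmol.
Outlet amounts (n = n₀ + Σ ν·ξ):
  Q: 775 − 2(275.1) = 224.8
  U: 0 + 1(275.1) − 1(76.03) = 199.1
  M: 0 + 1(76.03) = 76.03

199 kmol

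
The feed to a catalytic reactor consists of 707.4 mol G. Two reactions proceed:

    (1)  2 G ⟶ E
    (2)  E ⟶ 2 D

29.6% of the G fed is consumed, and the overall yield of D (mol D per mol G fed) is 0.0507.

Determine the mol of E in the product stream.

86.8 mol

Conversion of G: G consumed = 2ξ₁ = 0.296 × 707.4 → ξ₁ = 104.7 mol.
Yield of D: 2ξ₂ / 707.4 = 0.0507 → ξ₂ = 17.93 mol.
Outlet amounts (n = n₀ + Σ ν·ξ):
  G: 707.4 − 2(104.7) = 498
  E: 0 + 1(104.7) − 1(17.93) = 86.76
  D: 0 + 2(17.93) = 35.87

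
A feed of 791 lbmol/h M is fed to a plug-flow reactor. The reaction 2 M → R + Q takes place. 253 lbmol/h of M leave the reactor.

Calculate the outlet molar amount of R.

269 lbmol/h

For M: n = n₀ − 2ξ → 253 = 791 − 2ξ, giving ξ = 269 lbmol/h.
Outlet amounts (n = n₀ + ν ξ):
  M: 791 − 2(269) = 253
  R: 0 + 1(269) = 269
  Q: 0 + 1(269) = 269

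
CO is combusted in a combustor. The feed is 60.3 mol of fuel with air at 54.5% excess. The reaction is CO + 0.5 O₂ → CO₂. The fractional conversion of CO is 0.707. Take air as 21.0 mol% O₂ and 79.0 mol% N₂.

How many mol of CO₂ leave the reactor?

Stoichiometric O₂ = 0.5 × 60.3 = 30.15 mol; O₂ fed = 30.15 × 1.545 = 46.58 mol.
N₂ fed = 46.58 × 79/21 = 175.2 mol.
Fuel reacted = 0.707 × 60.3 → ξ = 42.63 mol.
Outlet (n = n₀ + ν ξ):
  CO: 60.3 − 1(42.63) = 17.67
  O₂: 46.58 − 0.5(42.63) = 25.27
  N₂: 175.2 (inert)
  CO₂: 0 + 1(42.63) = 42.63

42.6 mol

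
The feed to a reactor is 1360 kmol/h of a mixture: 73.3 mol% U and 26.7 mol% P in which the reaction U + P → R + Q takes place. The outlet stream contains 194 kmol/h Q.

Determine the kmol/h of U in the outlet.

For Q: n = n₀ + 1ξ → 194 = 0 + 1ξ, giving ξ = 194 kmol/h.
Outlet amounts (n = n₀ + ν ξ):
  U: 996.9 − 1(194) = 802.9
  P: 363.1 − 1(194) = 169.1
  R: 0 + 1(194) = 194
  Q: 0 + 1(194) = 194

803 kmol/h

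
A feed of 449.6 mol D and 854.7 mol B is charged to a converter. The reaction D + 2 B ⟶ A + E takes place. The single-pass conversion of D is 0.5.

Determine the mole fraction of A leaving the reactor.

D reacted = 0.5 × 449.6 = 224.8 mol; ν_D = −1, so ξ = 224.8/1 = 224.8 mol.
Outlet amounts (n = n₀ + ν ξ):
  D: 449.6 − 1(224.8) = 224.8
  B: 854.7 − 2(224.8) = 405.1
  A: 0 + 1(224.8) = 224.8
  E: 0 + 1(224.8) = 224.8
Total out = 1080 mol; y_A = 224.8 / 1080 = 0.2082.

0.208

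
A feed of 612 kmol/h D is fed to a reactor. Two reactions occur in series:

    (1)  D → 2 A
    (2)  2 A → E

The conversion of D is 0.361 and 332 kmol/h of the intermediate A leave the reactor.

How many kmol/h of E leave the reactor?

54.9 kmol/h

Conversion of D: D consumed = 1ξ₁ = 0.361 × 612 → ξ₁ = 220.9 kmol/h.
A balance: n_A = 0 + 2ξ₁ − 2ξ₂ = 332 → ξ₂ = (2·220.9 − 332)/2 = 54.93 kmol/h.
Outlet amounts (n = n₀ + Σ ν·ξ):
  D: 612 − 1(220.9) = 391.1
  A: 0 + 2(220.9) − 2(54.93) = 332
  E: 0 + 1(54.93) = 54.93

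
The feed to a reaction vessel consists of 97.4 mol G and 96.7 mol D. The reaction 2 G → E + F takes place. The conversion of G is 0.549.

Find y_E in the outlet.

0.138

G reacted = 0.549 × 97.4 = 53.47 mol; ν_G = −2, so ξ = 53.47/2 = 26.74 mol.
Outlet amounts (n = n₀ + ν ξ):
  G: 97.4 − 2(26.74) = 43.93
  E: 0 + 1(26.74) = 26.74
  F: 0 + 1(26.74) = 26.74
  D: 96.7 (inert)
Total out = 194.1 mol; y_E = 26.74 / 194.1 = 0.1377.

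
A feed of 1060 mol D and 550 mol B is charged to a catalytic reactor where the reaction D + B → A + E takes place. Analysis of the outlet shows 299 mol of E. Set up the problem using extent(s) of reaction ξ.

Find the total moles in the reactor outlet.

For E: n = n₀ + 1ξ → 299 = 0 + 1ξ, giving ξ = 299 mol.
Outlet amounts (n = n₀ + ν ξ):
  D: 1060 − 1(299) = 761
  B: 550 − 1(299) = 251
  A: 0 + 1(299) = 299
  E: 0 + 1(299) = 299
Total out = 761 + 251 + 299 + 299 = 1610 mol.

1610 mol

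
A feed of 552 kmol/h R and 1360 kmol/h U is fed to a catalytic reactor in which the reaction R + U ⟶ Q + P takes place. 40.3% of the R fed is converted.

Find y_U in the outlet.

R reacted = 0.403 × 552 = 222.5 kmol/h; ν_R = −1, so ξ = 222.5/1 = 222.5 kmol/h.
Outlet amounts (n = n₀ + ν ξ):
  R: 552 − 1(222.5) = 329.5
  U: 1360 − 1(222.5) = 1138
  Q: 0 + 1(222.5) = 222.5
  P: 0 + 1(222.5) = 222.5
Total out = 1912 kmol/h; y_U = 1138 / 1912 = 0.5949.

0.595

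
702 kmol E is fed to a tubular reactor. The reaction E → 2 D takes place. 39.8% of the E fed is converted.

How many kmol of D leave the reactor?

E reacted = 0.398 × 702 = 279.4 kmol; ν_E = −1, so ξ = 279.4/1 = 279.4 kmol.
Outlet amounts (n = n₀ + ν ξ):
  E: 702 − 1(279.4) = 422.6
  D: 0 + 2(279.4) = 558.8

559 kmol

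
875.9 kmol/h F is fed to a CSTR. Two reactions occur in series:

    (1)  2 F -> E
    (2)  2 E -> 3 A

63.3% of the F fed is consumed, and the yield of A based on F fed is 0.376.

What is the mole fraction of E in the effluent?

0.0814

Conversion of F: F consumed = 2ξ₁ = 0.633 × 875.9 → ξ₁ = 277.2 kmol/h.
Yield of A: 3ξ₂ / 875.9 = 0.376 → ξ₂ = 109.8 kmol/h.
Outlet amounts (n = n₀ + Σ ν·ξ):
  F: 875.9 − 2(277.2) = 321.5
  E: 0 + 1(277.2) − 2(109.8) = 57.66
  A: 0 + 3(109.8) = 329.3
Total out = 708.5 kmol/h; y_E = 57.66 / 708.5 = 0.08139.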